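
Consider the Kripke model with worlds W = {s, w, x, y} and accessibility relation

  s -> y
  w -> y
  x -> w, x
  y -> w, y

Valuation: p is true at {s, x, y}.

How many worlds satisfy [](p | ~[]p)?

s: successors {y}; p | ~[]p there: y:T. ✓
w: successors {y}; p | ~[]p there: y:T. ✓
x: successors {w, x}; p | ~[]p there: w:F, x:T. ✗
y: successors {w, y}; p | ~[]p there: w:F, y:T. ✗
Satisfying worlds: {s, w}.

2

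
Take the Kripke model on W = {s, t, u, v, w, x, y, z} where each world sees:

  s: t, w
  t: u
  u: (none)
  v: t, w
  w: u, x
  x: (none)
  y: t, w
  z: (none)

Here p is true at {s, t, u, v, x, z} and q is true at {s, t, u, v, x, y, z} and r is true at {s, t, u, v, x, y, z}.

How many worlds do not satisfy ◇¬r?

s: successors {t, w}; ¬r there: t:F, w:T. ✓
t: successors {u}; ¬r there: u:F. ✗
u: no successors, so ◇¬r fails. ✗
v: successors {t, w}; ¬r there: t:F, w:T. ✓
w: successors {u, x}; ¬r there: u:F, x:F. ✗
x: no successors, so ◇¬r fails. ✗
y: successors {t, w}; ¬r there: t:F, w:T. ✓
z: no successors, so ◇¬r fails. ✗
Satisfying worlds: {s, v, y}.
So ◇¬r fails at the other 5 worlds.

5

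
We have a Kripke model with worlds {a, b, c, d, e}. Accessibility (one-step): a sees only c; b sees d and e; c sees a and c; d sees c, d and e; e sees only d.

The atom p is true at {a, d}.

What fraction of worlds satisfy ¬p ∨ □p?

3/5

a: ¬p is F, □p is F. ✗
b: ¬p is T, □p is F. ✓
c: ¬p is T, □p is F. ✓
d: ¬p is F, □p is F. ✗
e: ¬p is T, □p is T. ✓
That's 3 of 5 worlds, so 3/5.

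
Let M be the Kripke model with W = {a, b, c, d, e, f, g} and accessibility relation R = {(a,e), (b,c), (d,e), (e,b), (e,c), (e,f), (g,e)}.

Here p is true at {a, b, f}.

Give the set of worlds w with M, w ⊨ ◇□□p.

{b, e}

a: successors {e}; □□p there: e:F. ✗
b: successors {c}; □□p there: c:T. ✓
c: no successors, so ◇□□p fails. ✗
d: successors {e}; □□p there: e:F. ✗
e: successors {b, c, f}; □□p there: b:T, c:T, f:T. ✓
f: no successors, so ◇□□p fails. ✗
g: successors {e}; □□p there: e:F. ✗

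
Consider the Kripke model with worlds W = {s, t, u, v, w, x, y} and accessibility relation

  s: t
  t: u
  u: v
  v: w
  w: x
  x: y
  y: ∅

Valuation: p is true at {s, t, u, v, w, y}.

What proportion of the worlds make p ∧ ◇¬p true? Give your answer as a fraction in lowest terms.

s: p is T, ◇¬p is F. ✗
t: p is T, ◇¬p is F. ✗
u: p is T, ◇¬p is F. ✗
v: p is T, ◇¬p is F. ✗
w: p is T, ◇¬p is T. ✓
x: p is F, ◇¬p is F. ✗
y: p is T, ◇¬p is F. ✗
That's 1 of 7 worlds, so 1/7.

1/7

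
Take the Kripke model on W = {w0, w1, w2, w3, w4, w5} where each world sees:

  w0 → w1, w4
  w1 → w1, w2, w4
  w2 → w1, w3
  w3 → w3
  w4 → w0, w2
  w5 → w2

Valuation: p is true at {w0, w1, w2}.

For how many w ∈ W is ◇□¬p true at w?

w0: successors {w1, w4}; □¬p there: w1:F, w4:F. ✗
w1: successors {w1, w2, w4}; □¬p there: w1:F, w2:F, w4:F. ✗
w2: successors {w1, w3}; □¬p there: w1:F, w3:T. ✓
w3: successors {w3}; □¬p there: w3:T. ✓
w4: successors {w0, w2}; □¬p there: w0:F, w2:F. ✗
w5: successors {w2}; □¬p there: w2:F. ✗
Satisfying worlds: {w2, w3}.

2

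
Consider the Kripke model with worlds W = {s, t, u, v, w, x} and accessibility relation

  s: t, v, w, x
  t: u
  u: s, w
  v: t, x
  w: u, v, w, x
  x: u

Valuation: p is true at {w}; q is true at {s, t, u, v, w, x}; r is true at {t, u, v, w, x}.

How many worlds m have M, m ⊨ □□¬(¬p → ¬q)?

1

s: successors {t, v, w, x}; □¬(¬p → ¬q) there: t:T, v:T, w:F, x:T. ✗
t: successors {u}; □¬(¬p → ¬q) there: u:F. ✗
u: successors {s, w}; □¬(¬p → ¬q) there: s:F, w:F. ✗
v: successors {t, x}; □¬(¬p → ¬q) there: t:T, x:T. ✓
w: successors {u, v, w, x}; □¬(¬p → ¬q) there: u:F, v:T, w:F, x:T. ✗
x: successors {u}; □¬(¬p → ¬q) there: u:F. ✗
Satisfying worlds: {v}.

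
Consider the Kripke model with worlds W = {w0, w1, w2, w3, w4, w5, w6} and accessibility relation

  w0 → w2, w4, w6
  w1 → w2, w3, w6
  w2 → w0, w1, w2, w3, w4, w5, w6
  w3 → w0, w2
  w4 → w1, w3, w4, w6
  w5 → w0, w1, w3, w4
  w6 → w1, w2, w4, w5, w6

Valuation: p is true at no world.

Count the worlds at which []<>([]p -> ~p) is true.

w0: successors {w2, w4, w6}; <>([]p -> ~p) there: w2:T, w4:T, w6:T. ✓
w1: successors {w2, w3, w6}; <>([]p -> ~p) there: w2:T, w3:T, w6:T. ✓
w2: successors {w0, w1, w2, w3, w4, w5, w6}; <>([]p -> ~p) there: w0:T, w1:T, w2:T, w3:T, w4:T, w5:T, w6:T. ✓
w3: successors {w0, w2}; <>([]p -> ~p) there: w0:T, w2:T. ✓
w4: successors {w1, w3, w4, w6}; <>([]p -> ~p) there: w1:T, w3:T, w4:T, w6:T. ✓
w5: successors {w0, w1, w3, w4}; <>([]p -> ~p) there: w0:T, w1:T, w3:T, w4:T. ✓
w6: successors {w1, w2, w4, w5, w6}; <>([]p -> ~p) there: w1:T, w2:T, w4:T, w5:T, w6:T. ✓
Satisfying worlds: {w0, w1, w2, w3, w4, w5, w6}.

7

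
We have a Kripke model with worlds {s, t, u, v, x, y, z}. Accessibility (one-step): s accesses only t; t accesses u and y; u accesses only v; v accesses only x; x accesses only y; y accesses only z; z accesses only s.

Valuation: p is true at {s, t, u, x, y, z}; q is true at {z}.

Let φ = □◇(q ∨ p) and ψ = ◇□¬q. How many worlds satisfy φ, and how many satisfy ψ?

6 and 6

For □◇(q ∨ p):
s: successors {t}; ◇(q ∨ p) there: t:T. ✓
t: successors {u, y}; ◇(q ∨ p) there: u:F, y:T. ✗
u: successors {v}; ◇(q ∨ p) there: v:T. ✓
v: successors {x}; ◇(q ∨ p) there: x:T. ✓
x: successors {y}; ◇(q ∨ p) there: y:T. ✓
y: successors {z}; ◇(q ∨ p) there: z:T. ✓
z: successors {s}; ◇(q ∨ p) there: s:T. ✓
— 6 worlds.
For ◇□¬q:
s: successors {t}; □¬q there: t:T. ✓
t: successors {u, y}; □¬q there: u:T, y:F. ✓
u: successors {v}; □¬q there: v:T. ✓
v: successors {x}; □¬q there: x:T. ✓
x: successors {y}; □¬q there: y:F. ✗
y: successors {z}; □¬q there: z:T. ✓
z: successors {s}; □¬q there: s:T. ✓
— 6 worlds.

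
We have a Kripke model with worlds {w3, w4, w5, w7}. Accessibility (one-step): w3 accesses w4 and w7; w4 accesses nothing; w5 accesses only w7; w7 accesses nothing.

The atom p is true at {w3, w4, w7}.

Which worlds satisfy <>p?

{w3, w5}

w3: successors {w4, w7}; p there: w4:T, w7:T. ✓
w4: no successors, so <>p fails. ✗
w5: successors {w7}; p there: w7:T. ✓
w7: no successors, so <>p fails. ✗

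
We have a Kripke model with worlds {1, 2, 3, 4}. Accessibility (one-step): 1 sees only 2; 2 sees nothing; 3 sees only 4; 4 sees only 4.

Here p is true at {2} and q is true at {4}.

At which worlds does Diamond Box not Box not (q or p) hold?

1: successors {2}; Box not Box not (q or p) there: 2:T. ✓
2: no successors, so Diamond Box not Box not (q or p) fails. ✗
3: successors {4}; Box not Box not (q or p) there: 4:T. ✓
4: successors {4}; Box not Box not (q or p) there: 4:T. ✓

{1, 3, 4}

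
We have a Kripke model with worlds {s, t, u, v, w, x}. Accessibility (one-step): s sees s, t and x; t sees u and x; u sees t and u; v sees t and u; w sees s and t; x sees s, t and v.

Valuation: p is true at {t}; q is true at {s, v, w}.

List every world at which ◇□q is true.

∅

s: successors {s, t, x}; □q there: s:F, t:F, x:F. ✗
t: successors {u, x}; □q there: u:F, x:F. ✗
u: successors {t, u}; □q there: t:F, u:F. ✗
v: successors {t, u}; □q there: t:F, u:F. ✗
w: successors {s, t}; □q there: s:F, t:F. ✗
x: successors {s, t, v}; □q there: s:F, t:F, v:F. ✗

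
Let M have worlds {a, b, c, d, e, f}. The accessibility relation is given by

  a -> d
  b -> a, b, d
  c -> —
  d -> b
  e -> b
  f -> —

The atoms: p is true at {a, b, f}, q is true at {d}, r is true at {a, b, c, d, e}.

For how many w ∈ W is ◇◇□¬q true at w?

a: successors {d}; ◇□¬q there: d:F. ✗
b: successors {a, b, d}; ◇□¬q there: a:T, b:T, d:F. ✓
c: no successors, so ◇◇□¬q fails. ✗
d: successors {b}; ◇□¬q there: b:T. ✓
e: successors {b}; ◇□¬q there: b:T. ✓
f: no successors, so ◇◇□¬q fails. ✗
Satisfying worlds: {b, d, e}.

3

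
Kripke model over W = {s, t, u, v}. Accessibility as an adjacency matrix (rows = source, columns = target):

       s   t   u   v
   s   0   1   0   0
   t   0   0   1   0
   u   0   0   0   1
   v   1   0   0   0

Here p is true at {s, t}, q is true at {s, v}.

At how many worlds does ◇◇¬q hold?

s: successors {t}; ◇¬q there: t:T. ✓
t: successors {u}; ◇¬q there: u:F. ✗
u: successors {v}; ◇¬q there: v:F. ✗
v: successors {s}; ◇¬q there: s:T. ✓
Satisfying worlds: {s, v}.

2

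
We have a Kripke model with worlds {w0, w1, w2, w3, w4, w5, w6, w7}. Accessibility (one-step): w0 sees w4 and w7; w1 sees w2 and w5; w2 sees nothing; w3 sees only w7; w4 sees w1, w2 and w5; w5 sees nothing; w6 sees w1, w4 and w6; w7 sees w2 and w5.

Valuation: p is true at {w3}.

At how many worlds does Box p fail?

6

w0: successors {w4, w7}; p there: w4:F, w7:F. ✗
w1: successors {w2, w5}; p there: w2:F, w5:F. ✗
w2: no successors, so Box p holds vacuously. ✓
w3: successors {w7}; p there: w7:F. ✗
w4: successors {w1, w2, w5}; p there: w1:F, w2:F, w5:F. ✗
w5: no successors, so Box p holds vacuously. ✓
w6: successors {w1, w4, w6}; p there: w1:F, w4:F, w6:F. ✗
w7: successors {w2, w5}; p there: w2:F, w5:F. ✗
Satisfying worlds: {w2, w5}.
So Box p fails at the other 6 worlds.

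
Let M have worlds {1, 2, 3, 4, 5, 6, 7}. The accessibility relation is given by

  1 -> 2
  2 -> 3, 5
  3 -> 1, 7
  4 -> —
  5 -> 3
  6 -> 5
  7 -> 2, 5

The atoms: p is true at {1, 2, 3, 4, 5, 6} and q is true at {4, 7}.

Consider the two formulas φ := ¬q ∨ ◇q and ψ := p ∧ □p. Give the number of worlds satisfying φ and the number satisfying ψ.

5 and 5

For ¬q ∨ ◇q:
1: ¬q is T, ◇q is F. ✓
2: ¬q is T, ◇q is F. ✓
3: ¬q is T, ◇q is T. ✓
4: ¬q is F, ◇q is F. ✗
5: ¬q is T, ◇q is F. ✓
6: ¬q is T, ◇q is F. ✓
7: ¬q is F, ◇q is F. ✗
— 5 worlds.
For p ∧ □p:
1: p is T, □p is T. ✓
2: p is T, □p is T. ✓
3: p is T, □p is F. ✗
4: p is T, □p is T. ✓
5: p is T, □p is T. ✓
6: p is T, □p is T. ✓
7: p is F, □p is T. ✗
— 5 worlds.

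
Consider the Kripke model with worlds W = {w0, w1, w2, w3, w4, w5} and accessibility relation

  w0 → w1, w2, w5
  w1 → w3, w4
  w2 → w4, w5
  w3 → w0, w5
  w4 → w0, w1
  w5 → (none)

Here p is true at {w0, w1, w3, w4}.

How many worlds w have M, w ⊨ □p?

3

w0: successors {w1, w2, w5}; p there: w1:T, w2:F, w5:F. ✗
w1: successors {w3, w4}; p there: w3:T, w4:T. ✓
w2: successors {w4, w5}; p there: w4:T, w5:F. ✗
w3: successors {w0, w5}; p there: w0:T, w5:F. ✗
w4: successors {w0, w1}; p there: w0:T, w1:T. ✓
w5: no successors, so □p holds vacuously. ✓
Satisfying worlds: {w1, w4, w5}.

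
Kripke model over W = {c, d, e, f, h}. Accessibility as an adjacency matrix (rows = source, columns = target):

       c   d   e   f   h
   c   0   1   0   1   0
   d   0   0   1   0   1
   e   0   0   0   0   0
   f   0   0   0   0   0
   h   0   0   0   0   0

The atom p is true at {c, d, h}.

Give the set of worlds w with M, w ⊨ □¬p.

c: successors {d, f}; ¬p there: d:F, f:T. ✗
d: successors {e, h}; ¬p there: e:T, h:F. ✗
e: no successors, so □¬p holds vacuously. ✓
f: no successors, so □¬p holds vacuously. ✓
h: no successors, so □¬p holds vacuously. ✓

{e, f, h}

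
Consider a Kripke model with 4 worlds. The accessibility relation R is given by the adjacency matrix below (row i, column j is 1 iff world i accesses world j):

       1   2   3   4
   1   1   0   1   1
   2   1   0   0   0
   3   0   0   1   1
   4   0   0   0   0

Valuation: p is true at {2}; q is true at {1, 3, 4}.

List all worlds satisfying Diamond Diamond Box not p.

{1, 2, 3}

1: successors {1, 3, 4}; Diamond Box not p there: 1:T, 3:T, 4:F. ✓
2: successors {1}; Diamond Box not p there: 1:T. ✓
3: successors {3, 4}; Diamond Box not p there: 3:T, 4:F. ✓
4: no successors, so Diamond Diamond Box not p fails. ✗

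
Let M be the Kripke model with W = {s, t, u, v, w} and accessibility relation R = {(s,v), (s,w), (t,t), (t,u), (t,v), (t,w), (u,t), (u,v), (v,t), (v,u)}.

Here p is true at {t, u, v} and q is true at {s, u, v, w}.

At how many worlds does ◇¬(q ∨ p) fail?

s: successors {v, w}; ¬(q ∨ p) there: v:F, w:F. ✗
t: successors {t, u, v, w}; ¬(q ∨ p) there: t:F, u:F, v:F, w:F. ✗
u: successors {t, v}; ¬(q ∨ p) there: t:F, v:F. ✗
v: successors {t, u}; ¬(q ∨ p) there: t:F, u:F. ✗
w: no successors, so ◇¬(q ∨ p) fails. ✗
Satisfying worlds: ∅.
So ◇¬(q ∨ p) fails at the other 5 worlds.

5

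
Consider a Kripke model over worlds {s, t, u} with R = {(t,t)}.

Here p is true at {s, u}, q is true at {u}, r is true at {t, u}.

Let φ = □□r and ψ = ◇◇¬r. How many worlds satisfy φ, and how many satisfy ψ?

3 and 0

For □□r:
s: no successors, so □□r holds vacuously. ✓
t: successors {t}; □r there: t:T. ✓
u: no successors, so □□r holds vacuously. ✓
— 3 worlds.
For ◇◇¬r:
s: no successors, so ◇◇¬r fails. ✗
t: successors {t}; ◇¬r there: t:F. ✗
u: no successors, so ◇◇¬r fails. ✗
— 0 worlds.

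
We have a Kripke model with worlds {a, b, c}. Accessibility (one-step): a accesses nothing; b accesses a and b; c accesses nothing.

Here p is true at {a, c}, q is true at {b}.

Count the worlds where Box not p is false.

1

a: no successors, so Box not p holds vacuously. ✓
b: successors {a, b}; not p there: a:F, b:T. ✗
c: no successors, so Box not p holds vacuously. ✓
Satisfying worlds: {a, c}.
So Box not p fails at the other 1 world.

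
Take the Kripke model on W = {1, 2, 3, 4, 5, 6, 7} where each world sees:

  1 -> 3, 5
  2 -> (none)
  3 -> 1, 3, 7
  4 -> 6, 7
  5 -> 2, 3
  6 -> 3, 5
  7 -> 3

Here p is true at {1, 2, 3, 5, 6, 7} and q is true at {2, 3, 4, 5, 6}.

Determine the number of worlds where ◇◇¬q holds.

5

1: successors {3, 5}; ◇¬q there: 3:T, 5:F. ✓
2: no successors, so ◇◇¬q fails. ✗
3: successors {1, 3, 7}; ◇¬q there: 1:F, 3:T, 7:F. ✓
4: successors {6, 7}; ◇¬q there: 6:F, 7:F. ✗
5: successors {2, 3}; ◇¬q there: 2:F, 3:T. ✓
6: successors {3, 5}; ◇¬q there: 3:T, 5:F. ✓
7: successors {3}; ◇¬q there: 3:T. ✓
Satisfying worlds: {1, 3, 5, 6, 7}.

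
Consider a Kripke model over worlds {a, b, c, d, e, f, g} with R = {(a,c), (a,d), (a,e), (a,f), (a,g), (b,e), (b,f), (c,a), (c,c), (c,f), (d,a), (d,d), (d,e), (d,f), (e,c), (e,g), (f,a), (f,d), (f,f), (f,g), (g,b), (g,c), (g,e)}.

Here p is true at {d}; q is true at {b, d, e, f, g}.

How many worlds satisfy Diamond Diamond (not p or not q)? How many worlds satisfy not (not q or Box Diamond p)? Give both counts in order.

For Diamond Diamond (not p or not q):
a: successors {c, d, e, f, g}; Diamond (not p or not q) there: c:T, d:T, e:T, f:T, g:T. ✓
b: successors {e, f}; Diamond (not p or not q) there: e:T, f:T. ✓
c: successors {a, c, f}; Diamond (not p or not q) there: a:T, c:T, f:T. ✓
d: successors {a, d, e, f}; Diamond (not p or not q) there: a:T, d:T, e:T, f:T. ✓
e: successors {c, g}; Diamond (not p or not q) there: c:T, g:T. ✓
f: successors {a, d, f, g}; Diamond (not p or not q) there: a:T, d:T, f:T, g:T. ✓
g: successors {b, c, e}; Diamond (not p or not q) there: b:T, c:T, e:T. ✓
— 7 worlds.
For not (not q or Box Diamond p):
a: not q or Box Diamond p is T. ✗
b: not q or Box Diamond p is F. ✓
c: not q or Box Diamond p is T. ✗
d: not q or Box Diamond p is F. ✓
e: not q or Box Diamond p is F. ✓
f: not q or Box Diamond p is F. ✓
g: not q or Box Diamond p is F. ✓
— 5 worlds.

7 and 5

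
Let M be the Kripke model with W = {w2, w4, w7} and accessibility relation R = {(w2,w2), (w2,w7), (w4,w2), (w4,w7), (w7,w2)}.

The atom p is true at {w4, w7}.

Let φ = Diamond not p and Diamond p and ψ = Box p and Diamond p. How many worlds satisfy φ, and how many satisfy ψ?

2 and 0

For Diamond not p and Diamond p:
w2: Diamond not p is T, Diamond p is T. ✓
w4: Diamond not p is T, Diamond p is T. ✓
w7: Diamond not p is T, Diamond p is F. ✗
— 2 worlds.
For Box p and Diamond p:
w2: Box p is F, Diamond p is T. ✗
w4: Box p is F, Diamond p is T. ✗
w7: Box p is F, Diamond p is F. ✗
— 0 worlds.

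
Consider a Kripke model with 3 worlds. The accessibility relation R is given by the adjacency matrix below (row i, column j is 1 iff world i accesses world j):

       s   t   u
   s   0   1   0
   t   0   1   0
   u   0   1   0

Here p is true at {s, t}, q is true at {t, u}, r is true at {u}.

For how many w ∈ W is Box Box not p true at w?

0

s: successors {t}; Box not p there: t:F. ✗
t: successors {t}; Box not p there: t:F. ✗
u: successors {t}; Box not p there: t:F. ✗
Satisfying worlds: ∅.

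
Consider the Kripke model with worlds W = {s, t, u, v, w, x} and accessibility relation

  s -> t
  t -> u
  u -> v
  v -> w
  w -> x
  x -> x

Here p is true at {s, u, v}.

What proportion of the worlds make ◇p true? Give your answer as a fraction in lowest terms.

1/3

s: successors {t}; p there: t:F. ✗
t: successors {u}; p there: u:T. ✓
u: successors {v}; p there: v:T. ✓
v: successors {w}; p there: w:F. ✗
w: successors {x}; p there: x:F. ✗
x: successors {x}; p there: x:F. ✗
That's 2 of 6 worlds, so 2/6 = 1/3.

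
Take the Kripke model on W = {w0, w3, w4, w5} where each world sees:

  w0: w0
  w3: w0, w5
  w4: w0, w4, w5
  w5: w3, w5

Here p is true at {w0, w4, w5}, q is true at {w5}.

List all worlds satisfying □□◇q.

w0: successors {w0}; □◇q there: w0:F. ✗
w3: successors {w0, w5}; □◇q there: w0:F, w5:T. ✗
w4: successors {w0, w4, w5}; □◇q there: w0:F, w4:F, w5:T. ✗
w5: successors {w3, w5}; □◇q there: w3:F, w5:T. ✗

∅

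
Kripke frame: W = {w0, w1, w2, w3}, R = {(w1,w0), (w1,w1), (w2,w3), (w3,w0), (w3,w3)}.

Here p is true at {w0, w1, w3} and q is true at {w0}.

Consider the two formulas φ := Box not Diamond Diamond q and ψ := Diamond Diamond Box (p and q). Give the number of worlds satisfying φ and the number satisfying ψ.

For Box not Diamond Diamond q:
w0: no successors, so Box not Diamond Diamond q holds vacuously. ✓
w1: successors {w0, w1}; not Diamond Diamond q there: w0:T, w1:F. ✗
w2: successors {w3}; not Diamond Diamond q there: w3:F. ✗
w3: successors {w0, w3}; not Diamond Diamond q there: w0:T, w3:F. ✗
— 1 world.
For Diamond Diamond Box (p and q):
w0: no successors, so Diamond Diamond Box (p and q) fails. ✗
w1: successors {w0, w1}; Diamond Box (p and q) there: w0:F, w1:T. ✓
w2: successors {w3}; Diamond Box (p and q) there: w3:T. ✓
w3: successors {w0, w3}; Diamond Box (p and q) there: w0:F, w3:T. ✓
— 3 worlds.

1 and 3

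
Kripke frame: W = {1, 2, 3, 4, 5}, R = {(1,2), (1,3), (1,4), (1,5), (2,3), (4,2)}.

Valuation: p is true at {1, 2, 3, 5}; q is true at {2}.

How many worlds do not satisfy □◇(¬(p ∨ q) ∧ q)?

1: successors {2, 3, 4, 5}; ◇(¬(p ∨ q) ∧ q) there: 2:F, 3:F, 4:F, 5:F. ✗
2: successors {3}; ◇(¬(p ∨ q) ∧ q) there: 3:F. ✗
3: no successors, so □◇(¬(p ∨ q) ∧ q) holds vacuously. ✓
4: successors {2}; ◇(¬(p ∨ q) ∧ q) there: 2:F. ✗
5: no successors, so □◇(¬(p ∨ q) ∧ q) holds vacuously. ✓
Satisfying worlds: {3, 5}.
So □◇(¬(p ∨ q) ∧ q) fails at the other 3 worlds.

3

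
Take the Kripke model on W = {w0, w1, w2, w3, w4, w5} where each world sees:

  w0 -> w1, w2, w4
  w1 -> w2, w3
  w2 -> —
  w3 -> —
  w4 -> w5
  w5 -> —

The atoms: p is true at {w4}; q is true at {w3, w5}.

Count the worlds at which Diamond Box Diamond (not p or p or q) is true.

w0: successors {w1, w2, w4}; Box Diamond (not p or p or q) there: w1:F, w2:T, w4:F. ✓
w1: successors {w2, w3}; Box Diamond (not p or p or q) there: w2:T, w3:T. ✓
w2: no successors, so Diamond Box Diamond (not p or p or q) fails. ✗
w3: no successors, so Diamond Box Diamond (not p or p or q) fails. ✗
w4: successors {w5}; Box Diamond (not p or p or q) there: w5:T. ✓
w5: no successors, so Diamond Box Diamond (not p or p or q) fails. ✗
Satisfying worlds: {w0, w1, w4}.

3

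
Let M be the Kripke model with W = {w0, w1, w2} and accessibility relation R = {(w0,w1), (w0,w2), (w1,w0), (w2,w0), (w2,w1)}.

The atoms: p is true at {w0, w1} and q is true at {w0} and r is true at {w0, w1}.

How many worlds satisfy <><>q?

2

w0: successors {w1, w2}; <>q there: w1:T, w2:T. ✓
w1: successors {w0}; <>q there: w0:F. ✗
w2: successors {w0, w1}; <>q there: w0:F, w1:T. ✓
Satisfying worlds: {w0, w2}.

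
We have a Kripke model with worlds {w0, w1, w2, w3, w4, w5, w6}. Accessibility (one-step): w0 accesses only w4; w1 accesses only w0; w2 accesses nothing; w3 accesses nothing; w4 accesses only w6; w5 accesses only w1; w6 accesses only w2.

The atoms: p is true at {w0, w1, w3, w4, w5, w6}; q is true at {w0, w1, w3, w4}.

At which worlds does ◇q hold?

{w0, w1, w5}

w0: successors {w4}; q there: w4:T. ✓
w1: successors {w0}; q there: w0:T. ✓
w2: no successors, so ◇q fails. ✗
w3: no successors, so ◇q fails. ✗
w4: successors {w6}; q there: w6:F. ✗
w5: successors {w1}; q there: w1:T. ✓
w6: successors {w2}; q there: w2:F. ✗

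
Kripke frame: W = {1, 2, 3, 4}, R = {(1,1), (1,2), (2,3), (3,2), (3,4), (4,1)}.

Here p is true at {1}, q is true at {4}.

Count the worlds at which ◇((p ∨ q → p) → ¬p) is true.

3

1: successors {1, 2}; (p ∨ q → p) → ¬p there: 1:F, 2:T. ✓
2: successors {3}; (p ∨ q → p) → ¬p there: 3:T. ✓
3: successors {2, 4}; (p ∨ q → p) → ¬p there: 2:T, 4:T. ✓
4: successors {1}; (p ∨ q → p) → ¬p there: 1:F. ✗
Satisfying worlds: {1, 2, 3}.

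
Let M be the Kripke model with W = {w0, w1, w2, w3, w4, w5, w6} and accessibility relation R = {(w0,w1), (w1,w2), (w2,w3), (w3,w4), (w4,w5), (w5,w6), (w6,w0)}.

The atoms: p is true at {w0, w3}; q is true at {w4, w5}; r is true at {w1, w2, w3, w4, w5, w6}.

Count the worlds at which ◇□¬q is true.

5

w0: successors {w1}; □¬q there: w1:T. ✓
w1: successors {w2}; □¬q there: w2:T. ✓
w2: successors {w3}; □¬q there: w3:F. ✗
w3: successors {w4}; □¬q there: w4:F. ✗
w4: successors {w5}; □¬q there: w5:T. ✓
w5: successors {w6}; □¬q there: w6:T. ✓
w6: successors {w0}; □¬q there: w0:T. ✓
Satisfying worlds: {w0, w1, w4, w5, w6}.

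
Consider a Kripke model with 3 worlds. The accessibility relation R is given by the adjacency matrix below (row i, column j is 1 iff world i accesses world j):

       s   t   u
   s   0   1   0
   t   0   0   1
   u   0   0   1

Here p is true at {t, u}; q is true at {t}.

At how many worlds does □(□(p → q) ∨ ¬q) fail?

1

s: successors {t}; □(p → q) ∨ ¬q there: t:F. ✗
t: successors {u}; □(p → q) ∨ ¬q there: u:T. ✓
u: successors {u}; □(p → q) ∨ ¬q there: u:T. ✓
Satisfying worlds: {t, u}.
So □(□(p → q) ∨ ¬q) fails at the other 1 world.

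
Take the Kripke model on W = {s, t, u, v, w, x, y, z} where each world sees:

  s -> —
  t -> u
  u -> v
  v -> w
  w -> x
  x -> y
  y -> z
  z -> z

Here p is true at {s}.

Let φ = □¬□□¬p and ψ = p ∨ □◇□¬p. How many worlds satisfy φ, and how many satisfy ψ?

1 and 8

For □¬□□¬p:
s: no successors, so □¬□□¬p holds vacuously. ✓
t: successors {u}; ¬□□¬p there: u:F. ✗
u: successors {v}; ¬□□¬p there: v:F. ✗
v: successors {w}; ¬□□¬p there: w:F. ✗
w: successors {x}; ¬□□¬p there: x:F. ✗
x: successors {y}; ¬□□¬p there: y:F. ✗
y: successors {z}; ¬□□¬p there: z:F. ✗
z: successors {z}; ¬□□¬p there: z:F. ✗
— 1 world.
For p ∨ □◇□¬p:
s: p is T, □◇□¬p is T. ✓
t: p is F, □◇□¬p is T. ✓
u: p is F, □◇□¬p is T. ✓
v: p is F, □◇□¬p is T. ✓
w: p is F, □◇□¬p is T. ✓
x: p is F, □◇□¬p is T. ✓
y: p is F, □◇□¬p is T. ✓
z: p is F, □◇□¬p is T. ✓
— 8 worlds.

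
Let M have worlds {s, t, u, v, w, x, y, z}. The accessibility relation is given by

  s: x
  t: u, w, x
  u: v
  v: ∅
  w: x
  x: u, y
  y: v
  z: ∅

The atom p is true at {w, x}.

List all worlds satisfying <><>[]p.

{t, x}

s: successors {x}; <>[]p there: x:F. ✗
t: successors {u, w, x}; <>[]p there: u:T, w:F, x:F. ✓
u: successors {v}; <>[]p there: v:F. ✗
v: no successors, so <><>[]p fails. ✗
w: successors {x}; <>[]p there: x:F. ✗
x: successors {u, y}; <>[]p there: u:T, y:T. ✓
y: successors {v}; <>[]p there: v:F. ✗
z: no successors, so <><>[]p fails. ✗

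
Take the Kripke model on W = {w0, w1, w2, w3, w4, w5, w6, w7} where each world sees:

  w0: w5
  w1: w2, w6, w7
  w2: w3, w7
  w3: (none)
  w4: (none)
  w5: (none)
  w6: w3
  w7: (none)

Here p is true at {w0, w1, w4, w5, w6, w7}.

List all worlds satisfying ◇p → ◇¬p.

w0: ◇p is T, ◇¬p is F. ✗
w1: ◇p is T, ◇¬p is T. ✓
w2: ◇p is T, ◇¬p is T. ✓
w3: ◇p is F, ◇¬p is F. ✓
w4: ◇p is F, ◇¬p is F. ✓
w5: ◇p is F, ◇¬p is F. ✓
w6: ◇p is F, ◇¬p is T. ✓
w7: ◇p is F, ◇¬p is F. ✓

{w1, w2, w3, w4, w5, w6, w7}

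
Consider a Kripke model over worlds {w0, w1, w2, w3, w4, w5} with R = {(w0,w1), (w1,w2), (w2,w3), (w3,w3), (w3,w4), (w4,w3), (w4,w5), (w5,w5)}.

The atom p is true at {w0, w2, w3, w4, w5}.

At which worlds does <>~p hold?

{w0}

w0: successors {w1}; ~p there: w1:T. ✓
w1: successors {w2}; ~p there: w2:F. ✗
w2: successors {w3}; ~p there: w3:F. ✗
w3: successors {w3, w4}; ~p there: w3:F, w4:F. ✗
w4: successors {w3, w5}; ~p there: w3:F, w5:F. ✗
w5: successors {w5}; ~p there: w5:F. ✗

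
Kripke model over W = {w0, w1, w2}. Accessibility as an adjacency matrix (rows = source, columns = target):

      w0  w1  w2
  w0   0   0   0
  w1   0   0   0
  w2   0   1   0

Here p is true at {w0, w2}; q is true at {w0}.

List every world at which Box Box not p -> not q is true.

w0: Box Box not p is T, not q is F. ✗
w1: Box Box not p is T, not q is T. ✓
w2: Box Box not p is T, not q is T. ✓

{w1, w2}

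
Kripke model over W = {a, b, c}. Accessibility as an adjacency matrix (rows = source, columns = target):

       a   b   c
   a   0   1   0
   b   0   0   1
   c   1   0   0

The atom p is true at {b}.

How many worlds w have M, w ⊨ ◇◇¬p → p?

2

a: ◇◇¬p is T, p is F. ✗
b: ◇◇¬p is T, p is T. ✓
c: ◇◇¬p is F, p is F. ✓
Satisfying worlds: {b, c}.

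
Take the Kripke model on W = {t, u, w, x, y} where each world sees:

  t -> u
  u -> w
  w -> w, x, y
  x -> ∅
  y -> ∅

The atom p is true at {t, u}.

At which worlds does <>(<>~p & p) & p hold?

t: <>(<>~p & p) is T, p is T. ✓
u: <>(<>~p & p) is F, p is T. ✗
w: <>(<>~p & p) is F, p is F. ✗
x: <>(<>~p & p) is F, p is F. ✗
y: <>(<>~p & p) is F, p is F. ✗

{t}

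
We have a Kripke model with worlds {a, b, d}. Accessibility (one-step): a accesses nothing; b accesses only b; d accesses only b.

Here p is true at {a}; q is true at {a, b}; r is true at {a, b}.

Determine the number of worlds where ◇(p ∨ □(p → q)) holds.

a: no successors, so ◇(p ∨ □(p → q)) fails. ✗
b: successors {b}; p ∨ □(p → q) there: b:T. ✓
d: successors {b}; p ∨ □(p → q) there: b:T. ✓
Satisfying worlds: {b, d}.

2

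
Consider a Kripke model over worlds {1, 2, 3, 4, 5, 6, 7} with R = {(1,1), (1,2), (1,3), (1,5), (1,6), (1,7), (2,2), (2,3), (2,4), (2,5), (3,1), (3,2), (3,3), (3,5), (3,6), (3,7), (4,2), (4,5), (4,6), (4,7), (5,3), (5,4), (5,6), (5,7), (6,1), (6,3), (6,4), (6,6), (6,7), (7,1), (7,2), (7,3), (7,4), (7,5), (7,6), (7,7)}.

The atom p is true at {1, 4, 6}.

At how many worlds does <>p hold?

1: successors {1, 2, 3, 5, 6, 7}; p there: 1:T, 2:F, 3:F, 5:F, 6:T, 7:F. ✓
2: successors {2, 3, 4, 5}; p there: 2:F, 3:F, 4:T, 5:F. ✓
3: successors {1, 2, 3, 5, 6, 7}; p there: 1:T, 2:F, 3:F, 5:F, 6:T, 7:F. ✓
4: successors {2, 5, 6, 7}; p there: 2:F, 5:F, 6:T, 7:F. ✓
5: successors {3, 4, 6, 7}; p there: 3:F, 4:T, 6:T, 7:F. ✓
6: successors {1, 3, 4, 6, 7}; p there: 1:T, 3:F, 4:T, 6:T, 7:F. ✓
7: successors {1, 2, 3, 4, 5, 6, 7}; p there: 1:T, 2:F, 3:F, 4:T, 5:F, 6:T, 7:F. ✓
Satisfying worlds: {1, 2, 3, 4, 5, 6, 7}.

7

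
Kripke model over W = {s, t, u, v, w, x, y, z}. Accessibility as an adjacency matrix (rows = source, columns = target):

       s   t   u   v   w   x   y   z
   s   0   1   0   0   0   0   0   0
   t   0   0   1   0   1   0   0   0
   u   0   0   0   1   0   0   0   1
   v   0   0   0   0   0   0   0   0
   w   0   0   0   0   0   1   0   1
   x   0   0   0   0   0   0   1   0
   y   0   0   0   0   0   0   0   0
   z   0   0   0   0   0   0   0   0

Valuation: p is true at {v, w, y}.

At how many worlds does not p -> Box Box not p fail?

s: not p is T, Box Box not p is F. ✗
t: not p is T, Box Box not p is F. ✗
u: not p is T, Box Box not p is T. ✓
v: not p is F, Box Box not p is T. ✓
w: not p is F, Box Box not p is F. ✓
x: not p is T, Box Box not p is T. ✓
y: not p is F, Box Box not p is T. ✓
z: not p is T, Box Box not p is T. ✓
Satisfying worlds: {u, v, w, x, y, z}.
So not p -> Box Box not p fails at the other 2 worlds.

2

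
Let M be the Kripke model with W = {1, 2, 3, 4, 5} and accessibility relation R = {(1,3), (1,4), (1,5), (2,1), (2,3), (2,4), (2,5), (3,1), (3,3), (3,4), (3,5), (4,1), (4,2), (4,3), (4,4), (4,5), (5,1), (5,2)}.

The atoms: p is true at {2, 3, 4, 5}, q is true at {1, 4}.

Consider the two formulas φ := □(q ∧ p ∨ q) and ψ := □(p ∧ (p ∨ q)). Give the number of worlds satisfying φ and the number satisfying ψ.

For □(q ∧ p ∨ q):
1: successors {3, 4, 5}; q ∧ p ∨ q there: 3:F, 4:T, 5:F. ✗
2: successors {1, 3, 4, 5}; q ∧ p ∨ q there: 1:T, 3:F, 4:T, 5:F. ✗
3: successors {1, 3, 4, 5}; q ∧ p ∨ q there: 1:T, 3:F, 4:T, 5:F. ✗
4: successors {1, 2, 3, 4, 5}; q ∧ p ∨ q there: 1:T, 2:F, 3:F, 4:T, 5:F. ✗
5: successors {1, 2}; q ∧ p ∨ q there: 1:T, 2:F. ✗
— 0 worlds.
For □(p ∧ (p ∨ q)):
1: successors {3, 4, 5}; p ∧ (p ∨ q) there: 3:T, 4:T, 5:T. ✓
2: successors {1, 3, 4, 5}; p ∧ (p ∨ q) there: 1:F, 3:T, 4:T, 5:T. ✗
3: successors {1, 3, 4, 5}; p ∧ (p ∨ q) there: 1:F, 3:T, 4:T, 5:T. ✗
4: successors {1, 2, 3, 4, 5}; p ∧ (p ∨ q) there: 1:F, 2:T, 3:T, 4:T, 5:T. ✗
5: successors {1, 2}; p ∧ (p ∨ q) there: 1:F, 2:T. ✗
— 1 world.

0 and 1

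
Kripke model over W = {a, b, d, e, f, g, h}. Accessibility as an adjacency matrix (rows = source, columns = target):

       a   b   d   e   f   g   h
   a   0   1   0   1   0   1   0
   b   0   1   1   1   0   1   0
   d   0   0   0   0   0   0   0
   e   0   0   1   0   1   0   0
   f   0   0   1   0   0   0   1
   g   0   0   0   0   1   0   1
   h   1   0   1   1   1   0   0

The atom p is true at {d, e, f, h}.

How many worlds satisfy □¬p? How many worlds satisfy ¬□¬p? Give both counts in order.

For □¬p:
a: successors {b, e, g}; ¬p there: b:T, e:F, g:T. ✗
b: successors {b, d, e, g}; ¬p there: b:T, d:F, e:F, g:T. ✗
d: no successors, so □¬p holds vacuously. ✓
e: successors {d, f}; ¬p there: d:F, f:F. ✗
f: successors {d, h}; ¬p there: d:F, h:F. ✗
g: successors {f, h}; ¬p there: f:F, h:F. ✗
h: successors {a, d, e, f}; ¬p there: a:T, d:F, e:F, f:F. ✗
— 1 world.
For ¬□¬p:
a: □¬p is F. ✓
b: □¬p is F. ✓
d: □¬p is T. ✗
e: □¬p is F. ✓
f: □¬p is F. ✓
g: □¬p is F. ✓
h: □¬p is F. ✓
— 6 worlds.

1 and 6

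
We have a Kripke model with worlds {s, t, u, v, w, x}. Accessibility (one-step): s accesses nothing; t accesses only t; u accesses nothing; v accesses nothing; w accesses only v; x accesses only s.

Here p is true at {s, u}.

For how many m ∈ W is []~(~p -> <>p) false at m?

s: no successors, so []~(~p -> <>p) holds vacuously. ✓
t: successors {t}; ~(~p -> <>p) there: t:T. ✓
u: no successors, so []~(~p -> <>p) holds vacuously. ✓
v: no successors, so []~(~p -> <>p) holds vacuously. ✓
w: successors {v}; ~(~p -> <>p) there: v:T. ✓
x: successors {s}; ~(~p -> <>p) there: s:F. ✗
Satisfying worlds: {s, t, u, v, w}.
So []~(~p -> <>p) fails at the other 1 world.

1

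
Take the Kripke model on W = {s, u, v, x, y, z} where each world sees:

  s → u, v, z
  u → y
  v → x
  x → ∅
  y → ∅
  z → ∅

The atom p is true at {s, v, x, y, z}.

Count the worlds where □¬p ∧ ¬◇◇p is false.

3

s: □¬p is F, ¬◇◇p is F. ✗
u: □¬p is F, ¬◇◇p is T. ✗
v: □¬p is F, ¬◇◇p is T. ✗
x: □¬p is T, ¬◇◇p is T. ✓
y: □¬p is T, ¬◇◇p is T. ✓
z: □¬p is T, ¬◇◇p is T. ✓
Satisfying worlds: {x, y, z}.
So □¬p ∧ ¬◇◇p fails at the other 3 worlds.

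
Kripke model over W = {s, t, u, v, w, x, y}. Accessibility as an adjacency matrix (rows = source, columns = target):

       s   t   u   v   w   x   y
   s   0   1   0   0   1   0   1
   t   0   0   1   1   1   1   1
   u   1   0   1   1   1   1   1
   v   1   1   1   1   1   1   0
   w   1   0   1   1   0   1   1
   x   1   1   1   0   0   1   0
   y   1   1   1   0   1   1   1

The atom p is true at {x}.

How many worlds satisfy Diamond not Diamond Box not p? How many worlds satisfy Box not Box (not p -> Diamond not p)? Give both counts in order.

6 and 0

For Diamond not Diamond Box not p:
s: successors {t, w, y}; not Diamond Box not p there: t:T, w:F, y:F. ✓
t: successors {u, v, w, x, y}; not Diamond Box not p there: u:F, v:F, w:F, x:F, y:F. ✗
u: successors {s, u, v, w, x, y}; not Diamond Box not p there: s:T, u:F, v:F, w:F, x:F, y:F. ✓
v: successors {s, t, u, v, w, x}; not Diamond Box not p there: s:T, t:T, u:F, v:F, w:F, x:F. ✓
w: successors {s, u, v, x, y}; not Diamond Box not p there: s:T, u:F, v:F, x:F, y:F. ✓
x: successors {s, t, u, x}; not Diamond Box not p there: s:T, t:T, u:F, x:F. ✓
y: successors {s, t, u, w, x, y}; not Diamond Box not p there: s:T, t:T, u:F, w:F, x:F, y:F. ✓
— 6 worlds.
For Box not Box (not p -> Diamond not p):
s: successors {t, w, y}; not Box (not p -> Diamond not p) there: t:F, w:F, y:F. ✗
t: successors {u, v, w, x, y}; not Box (not p -> Diamond not p) there: u:F, v:F, w:F, x:F, y:F. ✗
u: successors {s, u, v, w, x, y}; not Box (not p -> Diamond not p) there: s:F, u:F, v:F, w:F, x:F, y:F. ✗
v: successors {s, t, u, v, w, x}; not Box (not p -> Diamond not p) there: s:F, t:F, u:F, v:F, w:F, x:F. ✗
w: successors {s, u, v, x, y}; not Box (not p -> Diamond not p) there: s:F, u:F, v:F, x:F, y:F. ✗
x: successors {s, t, u, x}; not Box (not p -> Diamond not p) there: s:F, t:F, u:F, x:F. ✗
y: successors {s, t, u, w, x, y}; not Box (not p -> Diamond not p) there: s:F, t:F, u:F, w:F, x:F, y:F. ✗
— 0 worlds.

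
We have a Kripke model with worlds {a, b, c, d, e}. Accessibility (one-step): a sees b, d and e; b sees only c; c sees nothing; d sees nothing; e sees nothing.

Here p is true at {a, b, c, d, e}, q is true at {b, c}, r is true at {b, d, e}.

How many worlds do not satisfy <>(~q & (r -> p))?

a: successors {b, d, e}; ~q & (r -> p) there: b:F, d:T, e:T. ✓
b: successors {c}; ~q & (r -> p) there: c:F. ✗
c: no successors, so <>(~q & (r -> p)) fails. ✗
d: no successors, so <>(~q & (r -> p)) fails. ✗
e: no successors, so <>(~q & (r -> p)) fails. ✗
Satisfying worlds: {a}.
So <>(~q & (r -> p)) fails at the other 4 worlds.

4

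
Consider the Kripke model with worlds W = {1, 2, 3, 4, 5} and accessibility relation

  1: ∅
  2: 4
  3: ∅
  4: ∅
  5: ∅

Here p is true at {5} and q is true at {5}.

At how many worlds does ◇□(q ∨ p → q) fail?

4

1: no successors, so ◇□(q ∨ p → q) fails. ✗
2: successors {4}; □(q ∨ p → q) there: 4:T. ✓
3: no successors, so ◇□(q ∨ p → q) fails. ✗
4: no successors, so ◇□(q ∨ p → q) fails. ✗
5: no successors, so ◇□(q ∨ p → q) fails. ✗
Satisfying worlds: {2}.
So ◇□(q ∨ p → q) fails at the other 4 worlds.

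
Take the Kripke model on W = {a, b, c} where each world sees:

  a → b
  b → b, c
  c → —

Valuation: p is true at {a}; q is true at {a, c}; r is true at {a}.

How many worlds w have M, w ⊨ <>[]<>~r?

a: successors {b}; []<>~r there: b:F. ✗
b: successors {b, c}; []<>~r there: b:F, c:T. ✓
c: no successors, so <>[]<>~r fails. ✗
Satisfying worlds: {b}.

1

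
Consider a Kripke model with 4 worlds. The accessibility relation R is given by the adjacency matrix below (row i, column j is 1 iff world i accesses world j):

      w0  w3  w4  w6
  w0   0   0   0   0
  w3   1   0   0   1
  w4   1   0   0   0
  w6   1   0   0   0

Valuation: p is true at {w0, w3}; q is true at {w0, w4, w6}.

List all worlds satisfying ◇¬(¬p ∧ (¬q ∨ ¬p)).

w0: no successors, so ◇¬(¬p ∧ (¬q ∨ ¬p)) fails. ✗
w3: successors {w0, w6}; ¬(¬p ∧ (¬q ∨ ¬p)) there: w0:T, w6:F. ✓
w4: successors {w0}; ¬(¬p ∧ (¬q ∨ ¬p)) there: w0:T. ✓
w6: successors {w0}; ¬(¬p ∧ (¬q ∨ ¬p)) there: w0:T. ✓

{w3, w4, w6}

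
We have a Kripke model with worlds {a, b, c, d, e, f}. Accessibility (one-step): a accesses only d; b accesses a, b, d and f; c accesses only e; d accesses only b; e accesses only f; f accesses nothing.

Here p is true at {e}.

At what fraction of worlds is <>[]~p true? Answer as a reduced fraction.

a: successors {d}; []~p there: d:T. ✓
b: successors {a, b, d, f}; []~p there: a:T, b:T, d:T, f:T. ✓
c: successors {e}; []~p there: e:T. ✓
d: successors {b}; []~p there: b:T. ✓
e: successors {f}; []~p there: f:T. ✓
f: no successors, so <>[]~p fails. ✗
That's 5 of 6 worlds, so 5/6.

5/6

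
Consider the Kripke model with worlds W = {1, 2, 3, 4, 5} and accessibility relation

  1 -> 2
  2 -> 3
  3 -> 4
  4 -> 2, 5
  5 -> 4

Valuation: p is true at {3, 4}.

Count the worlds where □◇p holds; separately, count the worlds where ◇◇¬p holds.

3 and 2

For □◇p:
1: successors {2}; ◇p there: 2:T. ✓
2: successors {3}; ◇p there: 3:T. ✓
3: successors {4}; ◇p there: 4:F. ✗
4: successors {2, 5}; ◇p there: 2:T, 5:T. ✓
5: successors {4}; ◇p there: 4:F. ✗
— 3 worlds.
For ◇◇¬p:
1: successors {2}; ◇¬p there: 2:F. ✗
2: successors {3}; ◇¬p there: 3:F. ✗
3: successors {4}; ◇¬p there: 4:T. ✓
4: successors {2, 5}; ◇¬p there: 2:F, 5:F. ✗
5: successors {4}; ◇¬p there: 4:T. ✓
— 2 worlds.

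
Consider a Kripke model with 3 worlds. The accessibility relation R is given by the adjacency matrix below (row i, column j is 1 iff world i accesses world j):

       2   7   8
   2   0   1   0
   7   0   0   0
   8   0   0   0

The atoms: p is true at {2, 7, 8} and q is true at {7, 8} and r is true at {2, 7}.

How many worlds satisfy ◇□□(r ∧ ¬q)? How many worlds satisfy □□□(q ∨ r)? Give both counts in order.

1 and 3

For ◇□□(r ∧ ¬q):
2: successors {7}; □□(r ∧ ¬q) there: 7:T. ✓
7: no successors, so ◇□□(r ∧ ¬q) fails. ✗
8: no successors, so ◇□□(r ∧ ¬q) fails. ✗
— 1 world.
For □□□(q ∨ r):
2: successors {7}; □□(q ∨ r) there: 7:T. ✓
7: no successors, so □□□(q ∨ r) holds vacuously. ✓
8: no successors, so □□□(q ∨ r) holds vacuously. ✓
— 3 worlds.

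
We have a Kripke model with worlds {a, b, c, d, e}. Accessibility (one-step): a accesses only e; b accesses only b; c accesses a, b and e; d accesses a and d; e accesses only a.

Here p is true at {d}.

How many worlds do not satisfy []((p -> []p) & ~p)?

a: successors {e}; (p -> []p) & ~p there: e:T. ✓
b: successors {b}; (p -> []p) & ~p there: b:T. ✓
c: successors {a, b, e}; (p -> []p) & ~p there: a:T, b:T, e:T. ✓
d: successors {a, d}; (p -> []p) & ~p there: a:T, d:F. ✗
e: successors {a}; (p -> []p) & ~p there: a:T. ✓
Satisfying worlds: {a, b, c, e}.
So []((p -> []p) & ~p) fails at the other 1 world.

1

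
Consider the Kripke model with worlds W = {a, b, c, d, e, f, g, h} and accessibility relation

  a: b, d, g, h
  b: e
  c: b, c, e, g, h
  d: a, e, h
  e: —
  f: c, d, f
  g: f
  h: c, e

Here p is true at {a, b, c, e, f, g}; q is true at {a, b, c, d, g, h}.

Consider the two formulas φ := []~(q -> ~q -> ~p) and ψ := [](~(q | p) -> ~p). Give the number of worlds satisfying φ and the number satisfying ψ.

For []~(q -> ~q -> ~p):
a: successors {b, d, g, h}; ~(q -> ~q -> ~p) there: b:F, d:F, g:F, h:F. ✗
b: successors {e}; ~(q -> ~q -> ~p) there: e:F. ✗
c: successors {b, c, e, g, h}; ~(q -> ~q -> ~p) there: b:F, c:F, e:F, g:F, h:F. ✗
d: successors {a, e, h}; ~(q -> ~q -> ~p) there: a:F, e:F, h:F. ✗
e: no successors, so []~(q -> ~q -> ~p) holds vacuously. ✓
f: successors {c, d, f}; ~(q -> ~q -> ~p) there: c:F, d:F, f:F. ✗
g: successors {f}; ~(q -> ~q -> ~p) there: f:F. ✗
h: successors {c, e}; ~(q -> ~q -> ~p) there: c:F, e:F. ✗
— 1 world.
For [](~(q | p) -> ~p):
a: successors {b, d, g, h}; ~(q | p) -> ~p there: b:T, d:T, g:T, h:T. ✓
b: successors {e}; ~(q | p) -> ~p there: e:T. ✓
c: successors {b, c, e, g, h}; ~(q | p) -> ~p there: b:T, c:T, e:T, g:T, h:T. ✓
d: successors {a, e, h}; ~(q | p) -> ~p there: a:T, e:T, h:T. ✓
e: no successors, so [](~(q | p) -> ~p) holds vacuously. ✓
f: successors {c, d, f}; ~(q | p) -> ~p there: c:T, d:T, f:T. ✓
g: successors {f}; ~(q | p) -> ~p there: f:T. ✓
h: successors {c, e}; ~(q | p) -> ~p there: c:T, e:T. ✓
— 8 worlds.

1 and 8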